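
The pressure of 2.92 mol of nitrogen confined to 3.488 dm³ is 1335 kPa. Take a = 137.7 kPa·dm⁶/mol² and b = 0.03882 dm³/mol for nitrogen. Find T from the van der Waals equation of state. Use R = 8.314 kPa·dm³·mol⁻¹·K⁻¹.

T ≈ 199.0 K

T = (P + a n²/V²)(V − nb)/(nR)
P + a n²/V² = 1335 + (137.7)(2.92)²/(3.488)² = 1431.5 kPa
V − nb = 3.488 − (2.92)(0.03882) = 3.3746 dm³
T = (1431.5)(3.3746)/((2.92)(8.314)) = 199.0 K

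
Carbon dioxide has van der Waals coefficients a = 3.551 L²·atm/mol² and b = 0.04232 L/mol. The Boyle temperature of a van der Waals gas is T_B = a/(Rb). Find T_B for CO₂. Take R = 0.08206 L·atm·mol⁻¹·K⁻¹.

T_B ≈ 1023 K

For a van der Waals gas the second virial coefficient B₂ = b − a/(RT) vanishes at T_B = a/(Rb).
T_B = 3.551/(0.08206×0.04232) = 3.551/0.0034728 = 1023 K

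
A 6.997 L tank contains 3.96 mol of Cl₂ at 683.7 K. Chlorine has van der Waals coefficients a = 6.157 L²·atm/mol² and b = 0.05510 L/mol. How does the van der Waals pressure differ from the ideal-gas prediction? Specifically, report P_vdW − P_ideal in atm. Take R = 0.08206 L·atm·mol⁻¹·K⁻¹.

ΔP ≈ -0.950 atm

Ideal: P_ideal = nRT/V = (3.96)(0.08206)(683.7)/6.997 = 31.7527 atm
vdW: P = nRT/(V − nb) − a n²/V² = 222.174/6.77880 − 96.5516/48.9580 = 32.7748 − 1.97213 = 30.8027 atm
ΔP = 30.8027 − 31.7527 = -0.950 atm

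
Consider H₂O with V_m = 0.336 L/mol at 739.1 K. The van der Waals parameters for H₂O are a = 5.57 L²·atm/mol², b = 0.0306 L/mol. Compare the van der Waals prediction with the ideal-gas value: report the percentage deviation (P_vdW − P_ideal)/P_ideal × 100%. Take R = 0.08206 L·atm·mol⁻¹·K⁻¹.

Ideal: P_ideal = RT/V_m = (0.08206)(739.1)/0.336 = 180.508 atm
vdW: P = RT/(V_m − b) − a/V_m² = 60.6505/0.305400 − 5.57/0.112896 = 198.594 − 49.3374 = 149.257 atm
% deviation = (149.257 − 180.508)/180.508 × 100% = -17.31%

-17.31 %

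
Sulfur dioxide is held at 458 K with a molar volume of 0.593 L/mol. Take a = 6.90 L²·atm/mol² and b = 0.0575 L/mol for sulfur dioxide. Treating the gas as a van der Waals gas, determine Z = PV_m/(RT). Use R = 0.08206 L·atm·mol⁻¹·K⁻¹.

Z ≈ 0.7978

P = RT/(V_m − b) − a/V_m² = (0.08206)(458)/(0.593 − 0.0575) − 6.90/(0.593)²
  = 37.583/0.53550 − 19.622 = 70.183 − 19.622 = 50.561 atm
Z = PV_m/(RT) = (50.561)(0.593)/((0.08206)(458)) = 29.983/37.583 = 0.7978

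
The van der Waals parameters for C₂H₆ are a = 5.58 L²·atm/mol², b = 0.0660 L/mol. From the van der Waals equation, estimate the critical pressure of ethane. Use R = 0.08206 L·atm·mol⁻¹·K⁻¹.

P_c ≈ 47.44 atm

For a van der Waals gas, P_c = a/(27b²).
P_c = 5.58/(27×(0.0660)²) = 5.58/0.11761 = 47.44 atm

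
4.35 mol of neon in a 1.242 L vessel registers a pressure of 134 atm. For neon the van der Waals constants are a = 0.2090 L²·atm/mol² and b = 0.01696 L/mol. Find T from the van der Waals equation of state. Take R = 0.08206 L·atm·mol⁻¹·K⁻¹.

T = (P + a n²/V²)(V − nb)/(nR)
P + a n²/V² = 134 + (0.2090)(4.35)²/(1.242)² = 136.56 atm
V − nb = 1.242 − (4.35)(0.01696) = 1.1682 L
T = (136.56)(1.1682)/((4.35)(0.08206)) = 446.9 K

T ≈ 446.9 K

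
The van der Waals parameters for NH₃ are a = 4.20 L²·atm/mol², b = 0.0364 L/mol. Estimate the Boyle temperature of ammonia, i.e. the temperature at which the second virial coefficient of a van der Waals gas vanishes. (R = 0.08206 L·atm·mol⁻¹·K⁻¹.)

T_B ≈ 1406 K

For a van der Waals gas the second virial coefficient B₂ = b − a/(RT) vanishes at T_B = a/(Rb).
T_B = 4.20/(0.08206×0.0364) = 4.20/0.0029870 = 1406 K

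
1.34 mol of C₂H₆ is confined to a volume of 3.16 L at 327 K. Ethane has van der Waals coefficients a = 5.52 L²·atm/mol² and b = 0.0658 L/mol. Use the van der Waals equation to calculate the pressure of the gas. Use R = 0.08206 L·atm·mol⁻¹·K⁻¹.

P ≈ 10.71 atm

P = nRT/(V − nb) − a n²/V²
nRT/(V − nb) = (1.34)(0.08206)(327)/(3.16 − 1.34×0.0658) = 35.957/3.0718 = 11.706 atm
a n²/V² = (5.52)(1.34)²/(3.16)² = 0.99260 atm
P = 11.706 − 0.99260 = 10.71 atm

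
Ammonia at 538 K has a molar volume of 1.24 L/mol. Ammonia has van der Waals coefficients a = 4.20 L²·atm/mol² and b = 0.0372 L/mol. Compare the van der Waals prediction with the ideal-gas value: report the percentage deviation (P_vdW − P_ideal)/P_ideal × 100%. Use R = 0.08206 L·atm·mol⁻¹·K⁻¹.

Ideal: P_ideal = RT/V_m = (0.08206)(538)/1.24 = 35.6035 atm
vdW: P = RT/(V_m − b) − a/V_m² = 44.1483/1.20280 − 4.20/1.53760 = 36.7046 − 2.73153 = 33.9731 atm
% deviation = (33.9731 − 35.6035)/35.6035 × 100% = -4.58%

-4.58 %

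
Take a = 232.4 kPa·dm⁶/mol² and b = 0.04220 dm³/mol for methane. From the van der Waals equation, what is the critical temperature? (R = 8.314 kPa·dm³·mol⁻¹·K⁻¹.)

For a van der Waals gas, T_c = 8a/(27Rb).
T_c = 8×232.4/(27×8.314×0.04220) = 1859.2/9.4730 = 196.3 K

T_c ≈ 196.3 K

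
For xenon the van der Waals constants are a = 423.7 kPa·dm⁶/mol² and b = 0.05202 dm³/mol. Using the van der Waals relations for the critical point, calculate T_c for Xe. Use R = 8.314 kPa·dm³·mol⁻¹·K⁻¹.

T_c ≈ 290.3 K

For a van der Waals gas, T_c = 8a/(27Rb).
T_c = 8×423.7/(27×8.314×0.05202) = 3389.6/11.677 = 290.3 K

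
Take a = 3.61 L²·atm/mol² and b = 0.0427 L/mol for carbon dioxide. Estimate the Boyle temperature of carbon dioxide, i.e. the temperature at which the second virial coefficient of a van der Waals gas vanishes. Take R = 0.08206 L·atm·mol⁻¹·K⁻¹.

For a van der Waals gas the second virial coefficient B₂ = b − a/(RT) vanishes at T_B = a/(Rb).
T_B = 3.61/(0.08206×0.0427) = 3.61/0.0035040 = 1030 K

T_B ≈ 1030 K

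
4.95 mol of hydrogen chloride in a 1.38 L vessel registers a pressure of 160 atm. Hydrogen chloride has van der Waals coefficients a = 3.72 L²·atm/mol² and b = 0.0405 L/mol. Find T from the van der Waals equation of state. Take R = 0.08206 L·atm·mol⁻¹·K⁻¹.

T ≈ 603.6 K

T = (P + a n²/V²)(V − nb)/(nR)
P + a n²/V² = 160 + (3.72)(4.95)²/(1.38)² = 207.86 atm
V − nb = 1.38 − (4.95)(0.0405) = 1.1795 L
T = (207.86)(1.1795)/((4.95)(0.08206)) = 603.6 K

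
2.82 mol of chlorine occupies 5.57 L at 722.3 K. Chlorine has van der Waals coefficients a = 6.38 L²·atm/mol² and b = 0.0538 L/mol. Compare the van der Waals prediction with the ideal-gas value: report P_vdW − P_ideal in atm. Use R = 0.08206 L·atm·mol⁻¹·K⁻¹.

ΔP ≈ -0.795 atm

Ideal: P_ideal = nRT/V = (2.82)(0.08206)(722.3)/5.57 = 30.0084 atm
vdW: P = nRT/(V − nb) − a n²/V² = 167.147/5.41828 − 50.7363/31.0249 = 30.8487 − 1.63534 = 29.2134 atm
ΔP = 29.2134 − 30.0084 = -0.795 atm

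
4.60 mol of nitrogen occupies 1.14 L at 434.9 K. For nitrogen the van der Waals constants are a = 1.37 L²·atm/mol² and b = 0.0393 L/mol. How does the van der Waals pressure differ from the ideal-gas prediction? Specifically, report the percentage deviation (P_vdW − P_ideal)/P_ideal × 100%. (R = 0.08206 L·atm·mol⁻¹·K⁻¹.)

3.36 %

Ideal: P_ideal = nRT/V = (4.60)(0.08206)(434.9)/1.14 = 144.004 atm
vdW: P = nRT/(V − nb) − a n²/V² = 164.164/0.959220 − 28.9892/1.29960 = 171.143 − 22.3062 = 148.837 atm
% deviation = (148.837 − 144.004)/144.004 × 100% = 3.36%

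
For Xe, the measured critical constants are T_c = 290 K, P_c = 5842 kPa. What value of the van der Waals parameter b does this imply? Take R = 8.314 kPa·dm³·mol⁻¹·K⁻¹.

b ≈ 0.05159 dm³/mol

From T_c = 8a/(27Rb) and P_c = a/(27b²): b = R T_c/(8 P_c).
b = (8.314)(290)/(8×5842) = 2411.1/46736 = 0.05159 dm³/mol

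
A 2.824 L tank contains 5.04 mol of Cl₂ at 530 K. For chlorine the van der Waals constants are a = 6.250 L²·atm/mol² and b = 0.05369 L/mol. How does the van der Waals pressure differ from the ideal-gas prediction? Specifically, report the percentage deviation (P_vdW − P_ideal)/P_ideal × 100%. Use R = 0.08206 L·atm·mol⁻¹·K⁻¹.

Ideal: P_ideal = nRT/V = (5.04)(0.08206)(530)/2.824 = 77.6199 atm
vdW: P = nRT/(V − nb) − a n²/V² = 219.199/2.55340 − 158.760/7.97498 = 85.8459 − 19.9073 = 65.9386 atm
% deviation = (65.9386 − 77.6199)/77.6199 × 100% = -15.05%

-15.05 %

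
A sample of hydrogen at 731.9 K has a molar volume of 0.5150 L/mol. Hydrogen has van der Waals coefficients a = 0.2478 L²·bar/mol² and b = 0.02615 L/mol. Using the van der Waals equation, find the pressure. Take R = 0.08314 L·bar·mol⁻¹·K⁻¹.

P = RT/(V_m − b) − a/V_m²
RT/(V_m − b) = (0.08314)(731.9)/(0.5150 − 0.02615) = 60.850/0.48885 = 124.48 bar
a/V_m² = 0.2478/(0.5150)² = 0.93430 bar
P = 124.48 − 0.93430 = 123.5 bar

P ≈ 123.5 bar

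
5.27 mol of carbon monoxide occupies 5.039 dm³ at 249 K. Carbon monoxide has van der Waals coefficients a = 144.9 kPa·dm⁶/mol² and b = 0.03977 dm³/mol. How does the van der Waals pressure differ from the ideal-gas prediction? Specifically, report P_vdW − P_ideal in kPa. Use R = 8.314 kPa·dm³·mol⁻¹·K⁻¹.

ΔP ≈ -64.5 kPa

Ideal: P_ideal = nRT/V = (5.27)(8.314)(249)/5.039 = 2165.09 kPa
vdW: P = nRT/(V − nb) − a n²/V² = 10909.9/4.82941 − 4024.29/25.3915 = 2259.05 − 158.490 = 2100.56 kPa
ΔP = 2100.56 − 2165.09 = -64.5 kPa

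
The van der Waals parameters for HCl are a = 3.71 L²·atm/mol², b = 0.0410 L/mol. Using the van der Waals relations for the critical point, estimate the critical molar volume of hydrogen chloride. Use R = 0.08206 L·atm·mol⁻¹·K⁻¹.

V_m,c ≈ 0.1230 L/mol

For a van der Waals gas, V_m,c = 3b.
V_m,c = 3×0.0410 = 0.1230 L/mol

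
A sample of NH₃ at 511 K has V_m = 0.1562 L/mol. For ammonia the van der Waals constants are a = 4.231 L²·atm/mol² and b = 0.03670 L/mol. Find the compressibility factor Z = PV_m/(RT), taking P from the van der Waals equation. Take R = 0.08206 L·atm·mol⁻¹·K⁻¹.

P = RT/(V_m − b) − a/V_m² = (0.08206)(511)/(0.1562 − 0.03670) − 4.231/(0.1562)²
  = 41.933/0.11950 − 173.41 = 350.90 − 173.41 = 177.49 atm
Z = PV_m/(RT) = (177.49)(0.1562)/((0.08206)(511)) = 27.724/41.933 = 0.6611

Z ≈ 0.6611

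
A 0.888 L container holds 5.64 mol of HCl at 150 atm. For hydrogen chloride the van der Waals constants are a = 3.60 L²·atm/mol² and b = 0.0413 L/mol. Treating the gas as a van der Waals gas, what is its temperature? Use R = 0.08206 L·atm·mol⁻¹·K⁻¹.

T ≈ 417.9 K

T = (P + a n²/V²)(V − nb)/(nR)
P + a n²/V² = 150 + (3.60)(5.64)²/(0.888)² = 295.22 atm
V − nb = 0.888 − (5.64)(0.0413) = 0.65507 L
T = (295.22)(0.65507)/((5.64)(0.08206)) = 417.9 K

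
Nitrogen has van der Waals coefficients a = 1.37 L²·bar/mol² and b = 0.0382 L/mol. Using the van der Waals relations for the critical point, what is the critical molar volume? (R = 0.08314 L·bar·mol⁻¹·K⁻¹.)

For a van der Waals gas, V_m,c = 3b.
V_m,c = 3×0.0382 = 0.1146 L/mol

V_m,c ≈ 0.1146 L/mol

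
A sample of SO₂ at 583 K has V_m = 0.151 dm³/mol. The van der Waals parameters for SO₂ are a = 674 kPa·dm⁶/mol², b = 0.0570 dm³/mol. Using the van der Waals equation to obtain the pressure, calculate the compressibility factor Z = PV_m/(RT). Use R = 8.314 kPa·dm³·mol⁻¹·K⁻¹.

Z ≈ 0.6855

P = RT/(V_m − b) − a/V_m² = (8.314)(583)/(0.151 − 0.0570) − 674/(0.151)²
  = 4847.1/0.094000 − 29560 = 51565 − 29560 = 22005 kPa
Z = PV_m/(RT) = (22005)(0.151)/((8.314)(583)) = 3322.8/4847.1 = 0.6855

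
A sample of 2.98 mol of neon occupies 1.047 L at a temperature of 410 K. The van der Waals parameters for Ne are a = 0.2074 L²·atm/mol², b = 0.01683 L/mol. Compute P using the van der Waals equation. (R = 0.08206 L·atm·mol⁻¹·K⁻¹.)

P = nRT/(V − nb) − a n²/V²
nRT/(V − nb) = (2.98)(0.08206)(410)/(1.047 − 2.98×0.01683) = 100.26/0.99685 = 100.58 atm
a n²/V² = (0.2074)(2.98)²/(1.047)² = 1.6801 atm
P = 100.58 − 1.6801 = 98.90 atm

P ≈ 98.90 atm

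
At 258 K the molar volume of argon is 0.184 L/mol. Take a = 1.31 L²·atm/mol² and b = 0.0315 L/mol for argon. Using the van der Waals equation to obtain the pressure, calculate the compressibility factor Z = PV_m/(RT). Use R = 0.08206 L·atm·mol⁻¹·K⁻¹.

Z ≈ 0.8703

P = RT/(V_m − b) − a/V_m² = (0.08206)(258)/(0.184 − 0.0315) − 1.31/(0.184)²
  = 21.171/0.15250 − 38.693 = 138.83 − 38.693 = 100.14 atm
Z = PV_m/(RT) = (100.14)(0.184)/((0.08206)(258)) = 18.426/21.171 = 0.8703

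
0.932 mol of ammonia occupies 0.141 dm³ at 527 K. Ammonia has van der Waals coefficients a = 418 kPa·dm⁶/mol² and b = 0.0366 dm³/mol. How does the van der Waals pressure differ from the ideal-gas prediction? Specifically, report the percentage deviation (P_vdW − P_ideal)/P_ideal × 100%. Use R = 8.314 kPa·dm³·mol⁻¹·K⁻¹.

-31.15 %

Ideal: P_ideal = nRT/V = (0.932)(8.314)(527)/0.141 = 28961.3 kPa
vdW: P = nRT/(V − nb) − a n²/V² = 4083.54/0.106889 − 363.085/0.0198810 = 38203.6 − 18262.9 = 19940.7 kPa
% deviation = (19940.7 − 28961.3)/28961.3 × 100% = -31.15%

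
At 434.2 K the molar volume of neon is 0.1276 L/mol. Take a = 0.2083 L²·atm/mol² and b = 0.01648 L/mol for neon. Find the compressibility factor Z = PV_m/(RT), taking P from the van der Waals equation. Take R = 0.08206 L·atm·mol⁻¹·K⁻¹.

P = RT/(V_m − b) − a/V_m² = (0.08206)(434.2)/(0.1276 − 0.01648) − 0.2083/(0.1276)²
  = 35.630/0.11112 − 12.793 = 320.64 − 12.793 = 307.85 atm
Z = PV_m/(RT) = (307.85)(0.1276)/((0.08206)(434.2)) = 39.282/35.630 = 1.102

Z ≈ 1.102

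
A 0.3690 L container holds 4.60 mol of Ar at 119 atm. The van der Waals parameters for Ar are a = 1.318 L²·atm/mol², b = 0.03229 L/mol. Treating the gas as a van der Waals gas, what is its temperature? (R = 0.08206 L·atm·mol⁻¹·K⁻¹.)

T = (P + a n²/V²)(V − nb)/(nR)
P + a n²/V² = 119 + (1.318)(4.60)²/(0.3690)² = 323.82 atm
V − nb = 0.3690 − (4.60)(0.03229) = 0.22047 L
T = (323.82)(0.22047)/((4.60)(0.08206)) = 189.1 K

T ≈ 189.1 K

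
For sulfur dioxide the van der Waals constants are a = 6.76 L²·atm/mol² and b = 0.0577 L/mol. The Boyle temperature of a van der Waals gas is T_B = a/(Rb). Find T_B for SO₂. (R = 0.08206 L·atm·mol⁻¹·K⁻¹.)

T_B ≈ 1428 K

For a van der Waals gas the second virial coefficient B₂ = b − a/(RT) vanishes at T_B = a/(Rb).
T_B = 6.76/(0.08206×0.0577) = 6.76/0.0047349 = 1428 K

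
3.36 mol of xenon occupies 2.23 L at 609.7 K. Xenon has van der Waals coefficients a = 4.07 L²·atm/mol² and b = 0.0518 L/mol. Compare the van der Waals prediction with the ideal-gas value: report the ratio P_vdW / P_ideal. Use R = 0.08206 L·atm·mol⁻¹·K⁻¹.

P_vdW / P_ideal ≈ 0.9621

Ideal: P_ideal = nRT/V = (3.36)(0.08206)(609.7)/2.23 = 75.3845 atm
vdW: P = nRT/(V − nb) − a n²/V² = 168.107/2.05595 − 45.9487/4.97290 = 81.7661 − 9.23982 = 72.5263 atm
Ratio = 72.5263/75.3845 = 0.9621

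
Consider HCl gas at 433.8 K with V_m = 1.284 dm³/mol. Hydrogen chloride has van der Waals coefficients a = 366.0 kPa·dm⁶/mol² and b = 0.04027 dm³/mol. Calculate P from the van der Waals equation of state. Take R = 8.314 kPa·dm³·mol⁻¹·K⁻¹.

P = RT/(V_m − b) − a/V_m²
RT/(V_m − b) = (8.314)(433.8)/(1.284 − 0.04027) = 3606.6/1.2437 = 2899.9 kPa
a/V_m² = 366.0/(1.284)² = 222.00 kPa
P = 2899.9 − 222.00 = 2678 kPa

P ≈ 2678 kPa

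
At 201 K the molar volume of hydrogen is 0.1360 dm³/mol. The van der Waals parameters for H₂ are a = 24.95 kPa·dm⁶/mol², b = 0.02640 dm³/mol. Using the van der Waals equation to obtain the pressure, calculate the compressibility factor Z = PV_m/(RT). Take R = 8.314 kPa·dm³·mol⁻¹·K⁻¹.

P = RT/(V_m − b) − a/V_m² = (8.314)(201)/(0.1360 − 0.02640) − 24.95/(0.1360)²
  = 1671.1/0.10960 − 1348.9 = 15247 − 1348.9 = 13898 kPa
Z = PV_m/(RT) = (13898)(0.1360)/((8.314)(201)) = 1890.1/1671.1 = 1.131

Z ≈ 1.131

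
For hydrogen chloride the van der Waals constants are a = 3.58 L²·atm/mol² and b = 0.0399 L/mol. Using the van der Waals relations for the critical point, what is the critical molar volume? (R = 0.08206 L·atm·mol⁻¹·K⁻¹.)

V_m,c ≈ 0.1197 L/mol

For a van der Waals gas, V_m,c = 3b.
V_m,c = 3×0.0399 = 0.1197 L/mol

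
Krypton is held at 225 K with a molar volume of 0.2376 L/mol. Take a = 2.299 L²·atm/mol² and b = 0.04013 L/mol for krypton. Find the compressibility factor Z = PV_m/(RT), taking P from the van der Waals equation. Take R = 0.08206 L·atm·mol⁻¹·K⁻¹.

Z ≈ 0.6792

P = RT/(V_m − b) − a/V_m² = (0.08206)(225)/(0.2376 − 0.04013) − 2.299/(0.2376)²
  = 18.464/0.19747 − 40.724 = 93.503 − 40.724 = 52.779 atm
Z = PV_m/(RT) = (52.779)(0.2376)/((0.08206)(225)) = 12.540/18.464 = 0.6792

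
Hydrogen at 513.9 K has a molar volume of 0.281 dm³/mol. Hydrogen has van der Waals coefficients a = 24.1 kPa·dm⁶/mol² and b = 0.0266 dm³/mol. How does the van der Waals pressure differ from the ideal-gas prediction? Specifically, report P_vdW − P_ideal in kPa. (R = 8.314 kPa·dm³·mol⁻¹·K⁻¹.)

Ideal: P_ideal = RT/V_m = (8.314)(513.9)/0.281 = 15204.9 kPa
vdW: P = RT/(V_m − b) − a/V_m² = 4272.56/0.254400 − 24.1/0.0789610 = 16794.7 − 305.214 = 16489.5 kPa
ΔP = 16489.5 − 15204.9 = 1285 kPa

ΔP ≈ 1285 kPa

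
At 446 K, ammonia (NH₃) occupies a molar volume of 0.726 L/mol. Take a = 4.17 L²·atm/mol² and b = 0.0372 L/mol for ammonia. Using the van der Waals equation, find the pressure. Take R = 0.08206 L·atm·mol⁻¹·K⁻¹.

P = RT/(V_m − b) − a/V_m²
RT/(V_m − b) = (0.08206)(446)/(0.726 − 0.0372) = 36.599/0.68880 = 53.134 atm
a/V_m² = 4.17/(0.726)² = 7.9116 atm
P = 53.134 − 7.9116 = 45.22 atm

P ≈ 45.22 atm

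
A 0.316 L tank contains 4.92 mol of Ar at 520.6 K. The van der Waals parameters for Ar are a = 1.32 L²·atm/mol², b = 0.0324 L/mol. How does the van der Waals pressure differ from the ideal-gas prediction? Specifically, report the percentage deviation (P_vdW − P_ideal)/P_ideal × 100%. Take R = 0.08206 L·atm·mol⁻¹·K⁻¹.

Ideal: P_ideal = nRT/V = (4.92)(0.08206)(520.6)/0.316 = 665.141 atm
vdW: P = nRT/(V − nb) − a n²/V² = 210.185/0.156592 − 31.9524/0.0998560 = 1342.25 − 319.985 = 1022.27 atm
% deviation = (1022.27 − 665.141)/665.141 × 100% = 53.69%

53.69 %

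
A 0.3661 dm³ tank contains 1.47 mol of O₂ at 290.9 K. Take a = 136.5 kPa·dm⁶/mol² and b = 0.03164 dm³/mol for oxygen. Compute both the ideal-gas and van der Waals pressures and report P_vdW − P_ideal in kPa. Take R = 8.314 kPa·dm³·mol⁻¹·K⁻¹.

ΔP ≈ -787 kPa

Ideal: P_ideal = nRT/V = (1.47)(8.314)(290.9)/0.3661 = 9711.17 kPa
vdW: P = nRT/(V − nb) − a n²/V² = 3555.26/0.319589 − 294.963/0.134029 = 11124.5 − 2200.74 = 8923.8 kPa
ΔP = 8923.8 − 9711.17 = -787 kPa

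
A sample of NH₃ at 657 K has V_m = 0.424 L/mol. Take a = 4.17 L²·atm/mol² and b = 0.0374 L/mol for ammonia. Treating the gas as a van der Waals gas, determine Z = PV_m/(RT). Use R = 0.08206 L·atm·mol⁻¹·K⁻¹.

P = RT/(V_m − b) − a/V_m² = (0.08206)(657)/(0.424 − 0.0374) − 4.17/(0.424)²
  = 53.913/0.38660 − 23.196 = 139.45 − 23.196 = 116.25 atm
Z = PV_m/(RT) = (116.25)(0.424)/((0.08206)(657)) = 49.290/53.913 = 0.9143

Z ≈ 0.9143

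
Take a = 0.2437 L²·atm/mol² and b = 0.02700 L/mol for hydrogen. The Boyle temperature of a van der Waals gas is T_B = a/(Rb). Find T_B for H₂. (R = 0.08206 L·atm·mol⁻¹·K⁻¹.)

For a van der Waals gas the second virial coefficient B₂ = b − a/(RT) vanishes at T_B = a/(Rb).
T_B = 0.2437/(0.08206×0.02700) = 0.2437/0.0022156 = 110.0 K

T_B ≈ 110.0 K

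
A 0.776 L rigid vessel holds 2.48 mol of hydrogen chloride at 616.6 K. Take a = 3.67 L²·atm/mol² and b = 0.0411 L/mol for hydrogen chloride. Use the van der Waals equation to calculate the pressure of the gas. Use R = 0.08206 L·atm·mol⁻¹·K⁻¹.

P = nRT/(V − nb) − a n²/V²
nRT/(V − nb) = (2.48)(0.08206)(616.6)/(0.776 − 2.48×0.0411) = 125.48/0.67407 = 186.15 atm
a n²/V² = (3.67)(2.48)²/(0.776)² = 37.484 atm
P = 186.15 − 37.484 = 148.7 atm

P ≈ 148.7 atm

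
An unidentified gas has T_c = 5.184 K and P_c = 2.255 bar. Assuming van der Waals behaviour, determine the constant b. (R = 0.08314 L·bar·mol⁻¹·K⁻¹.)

From T_c = 8a/(27Rb) and P_c = a/(27b²): b = R T_c/(8 P_c).
b = (0.08314)(5.184)/(8×2.255) = 0.43100/18.040 = 0.02389 L/mol

b ≈ 0.02389 L/mol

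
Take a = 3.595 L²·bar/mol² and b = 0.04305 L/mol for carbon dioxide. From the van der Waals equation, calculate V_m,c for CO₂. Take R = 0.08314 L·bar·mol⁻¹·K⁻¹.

V_m,c ≈ 0.1292 L/mol

For a van der Waals gas, V_m,c = 3b.
V_m,c = 3×0.04305 = 0.1292 L/mol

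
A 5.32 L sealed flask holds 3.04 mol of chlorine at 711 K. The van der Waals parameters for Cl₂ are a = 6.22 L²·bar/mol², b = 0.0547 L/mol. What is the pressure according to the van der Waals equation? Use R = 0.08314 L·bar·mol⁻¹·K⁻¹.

P = nRT/(V − nb) − a n²/V²
nRT/(V − nb) = (3.04)(0.08314)(711)/(5.32 − 3.04×0.0547) = 179.70/5.1537 = 34.868 bar
a n²/V² = (6.22)(3.04)²/(5.32)² = 2.0310 bar
P = 34.868 − 2.0310 = 32.84 bar

P ≈ 32.84 bar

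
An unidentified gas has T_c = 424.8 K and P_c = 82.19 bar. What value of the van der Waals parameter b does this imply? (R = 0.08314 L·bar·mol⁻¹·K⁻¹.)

From T_c = 8a/(27Rb) and P_c = a/(27b²): b = R T_c/(8 P_c).
b = (0.08314)(424.8)/(8×82.19) = 35.318/657.52 = 0.05371 L/mol

b ≈ 0.05371 L/mol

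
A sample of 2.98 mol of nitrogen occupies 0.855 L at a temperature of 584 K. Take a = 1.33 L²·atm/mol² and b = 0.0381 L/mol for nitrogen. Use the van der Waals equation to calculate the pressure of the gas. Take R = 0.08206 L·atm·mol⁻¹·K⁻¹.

P = nRT/(V − nb) − a n²/V²
nRT/(V − nb) = (2.98)(0.08206)(584)/(0.855 − 2.98×0.0381) = 142.81/0.74146 = 192.61 atm
a n²/V² = (1.33)(2.98)²/(0.855)² = 16.157 atm
P = 192.61 − 16.157 = 176.5 atm

P ≈ 176.5 atm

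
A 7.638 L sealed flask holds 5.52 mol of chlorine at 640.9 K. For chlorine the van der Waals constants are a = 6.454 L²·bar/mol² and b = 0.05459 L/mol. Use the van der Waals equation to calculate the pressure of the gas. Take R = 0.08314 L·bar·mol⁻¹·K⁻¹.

P ≈ 36.72 bar

P = nRT/(V − nb) − a n²/V²
nRT/(V − nb) = (5.52)(0.08314)(640.9)/(7.638 − 5.52×0.05459) = 294.13/7.3367 = 40.090 bar
a n²/V² = (6.454)(5.52)²/(7.638)² = 3.3709 bar
P = 40.090 − 3.3709 = 36.72 bar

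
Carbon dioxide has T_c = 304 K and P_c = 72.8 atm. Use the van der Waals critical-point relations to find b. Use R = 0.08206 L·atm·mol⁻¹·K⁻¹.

b ≈ 0.04283 L/mol

From T_c = 8a/(27Rb) and P_c = a/(27b²): b = R T_c/(8 P_c).
b = (0.08206)(304)/(8×72.8) = 24.946/582.40 = 0.04283 L/mol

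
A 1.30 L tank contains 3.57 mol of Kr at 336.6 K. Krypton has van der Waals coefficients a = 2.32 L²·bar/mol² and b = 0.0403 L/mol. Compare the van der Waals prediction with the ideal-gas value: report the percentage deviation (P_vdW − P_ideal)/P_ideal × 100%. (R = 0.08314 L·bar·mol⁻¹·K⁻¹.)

Ideal: P_ideal = nRT/V = (3.57)(0.08314)(336.6)/1.30 = 76.8509 bar
vdW: P = nRT/(V − nb) − a n²/V² = 99.9062/1.15613 − 29.5682/1.69000 = 86.4143 − 17.4960 = 68.9183 bar
% deviation = (68.9183 − 76.8509)/76.8509 × 100% = -10.32%

-10.32 %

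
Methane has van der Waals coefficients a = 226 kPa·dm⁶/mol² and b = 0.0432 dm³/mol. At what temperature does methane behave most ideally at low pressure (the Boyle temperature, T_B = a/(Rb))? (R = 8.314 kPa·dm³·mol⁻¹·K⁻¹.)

T_B ≈ 629.2 K

For a van der Waals gas the second virial coefficient B₂ = b − a/(RT) vanishes at T_B = a/(Rb).
T_B = 226/(8.314×0.0432) = 226/0.35916 = 629.2 K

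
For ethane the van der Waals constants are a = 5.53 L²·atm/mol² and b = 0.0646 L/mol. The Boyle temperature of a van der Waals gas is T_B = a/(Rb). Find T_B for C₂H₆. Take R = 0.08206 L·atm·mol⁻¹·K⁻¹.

For a van der Waals gas the second virial coefficient B₂ = b − a/(RT) vanishes at T_B = a/(Rb).
T_B = 5.53/(0.08206×0.0646) = 5.53/0.0053011 = 1043 K

T_B ≈ 1043 K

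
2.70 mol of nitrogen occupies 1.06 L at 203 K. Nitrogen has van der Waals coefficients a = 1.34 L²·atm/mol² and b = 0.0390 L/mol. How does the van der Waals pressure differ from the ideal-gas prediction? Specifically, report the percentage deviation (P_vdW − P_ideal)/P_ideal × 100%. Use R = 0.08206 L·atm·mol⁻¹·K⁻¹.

-9.46 %

Ideal: P_ideal = nRT/V = (2.70)(0.08206)(203)/1.06 = 42.4312 atm
vdW: P = nRT/(V − nb) − a n²/V² = 44.9771/0.954700 − 9.76860/1.12360 = 47.1112 − 8.69402 = 38.4172 atm
% deviation = (38.4172 − 42.4312)/42.4312 × 100% = -9.46%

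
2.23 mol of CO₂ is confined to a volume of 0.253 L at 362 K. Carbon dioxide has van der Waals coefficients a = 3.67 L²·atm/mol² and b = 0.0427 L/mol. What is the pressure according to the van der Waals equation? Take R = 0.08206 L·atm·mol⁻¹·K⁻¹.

P = nRT/(V − nb) − a n²/V²
nRT/(V − nb) = (2.23)(0.08206)(362)/(0.253 − 2.23×0.0427) = 66.244/0.15778 = 419.85 atm
a n²/V² = (3.67)(2.23)²/(0.253)² = 285.12 atm
P = 419.85 − 285.12 = 134.7 atm

P ≈ 134.7 atm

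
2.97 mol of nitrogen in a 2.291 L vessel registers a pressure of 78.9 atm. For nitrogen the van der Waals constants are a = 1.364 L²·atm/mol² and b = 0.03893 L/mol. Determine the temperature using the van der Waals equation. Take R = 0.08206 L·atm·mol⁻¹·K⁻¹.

T = (P + a n²/V²)(V − nb)/(nR)
P + a n²/V² = 78.9 + (1.364)(2.97)²/(2.291)² = 81.192 atm
V − nb = 2.291 − (2.97)(0.03893) = 2.1754 L
T = (81.192)(2.1754)/((2.97)(0.08206)) = 724.7 K

T ≈ 724.7 K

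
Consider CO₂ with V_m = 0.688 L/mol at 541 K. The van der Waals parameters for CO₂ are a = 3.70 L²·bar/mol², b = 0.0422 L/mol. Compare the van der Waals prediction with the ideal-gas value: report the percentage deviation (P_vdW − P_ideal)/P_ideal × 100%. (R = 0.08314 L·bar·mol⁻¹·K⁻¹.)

Ideal: P_ideal = RT/V_m = (0.08314)(541)/0.688 = 65.3761 bar
vdW: P = RT/(V_m − b) − a/V_m² = 44.9787/0.645800 − 3.70/0.473344 = 69.6480 − 7.81673 = 61.8313 bar
% deviation = (61.8313 − 65.3761)/65.3761 × 100% = -5.42%

-5.42 %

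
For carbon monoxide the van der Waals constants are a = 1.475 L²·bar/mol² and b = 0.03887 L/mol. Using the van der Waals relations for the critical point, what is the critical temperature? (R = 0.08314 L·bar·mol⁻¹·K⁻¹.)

For a van der Waals gas, T_c = 8a/(27Rb).
T_c = 8×1.475/(27×0.08314×0.03887) = 11.800/0.087255 = 135.2 K

T_c ≈ 135.2 K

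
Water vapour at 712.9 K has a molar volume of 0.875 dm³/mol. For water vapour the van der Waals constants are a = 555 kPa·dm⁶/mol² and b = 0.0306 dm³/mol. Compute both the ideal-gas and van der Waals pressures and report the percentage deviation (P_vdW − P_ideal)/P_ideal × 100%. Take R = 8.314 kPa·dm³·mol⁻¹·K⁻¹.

-7.08 %

Ideal: P_ideal = RT/V_m = (8.314)(712.9)/0.875 = 6773.77 kPa
vdW: P = RT/(V_m − b) − a/V_m² = 5927.05/0.844400 − 555/0.765625 = 7019.24 − 724.898 = 6294.34 kPa
% deviation = (6294.34 − 6773.77)/6773.77 × 100% = -7.08%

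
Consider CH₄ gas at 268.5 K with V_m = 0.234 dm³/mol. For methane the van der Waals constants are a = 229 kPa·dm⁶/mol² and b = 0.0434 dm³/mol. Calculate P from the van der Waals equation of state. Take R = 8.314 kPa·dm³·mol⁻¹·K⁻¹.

P = RT/(V_m − b) − a/V_m²
RT/(V_m − b) = (8.314)(268.5)/(0.234 − 0.0434) = 2232.3/0.19060 = 11712 kPa
a/V_m² = 229/(0.234)² = 4182.2 kPa
P = 11712 − 4182.2 = 7530 kPa

P ≈ 7530 kPa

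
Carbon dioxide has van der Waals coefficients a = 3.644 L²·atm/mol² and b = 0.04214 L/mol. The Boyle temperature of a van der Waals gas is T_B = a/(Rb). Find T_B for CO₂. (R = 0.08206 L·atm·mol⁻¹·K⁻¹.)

T_B ≈ 1054 K

For a van der Waals gas the second virial coefficient B₂ = b − a/(RT) vanishes at T_B = a/(Rb).
T_B = 3.644/(0.08206×0.04214) = 3.644/0.0034580 = 1054 K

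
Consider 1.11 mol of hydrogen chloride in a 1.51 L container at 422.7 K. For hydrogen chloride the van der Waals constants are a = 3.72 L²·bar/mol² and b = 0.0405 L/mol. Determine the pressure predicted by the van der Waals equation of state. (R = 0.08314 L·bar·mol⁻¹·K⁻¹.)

P = nRT/(V − nb) − a n²/V²
nRT/(V − nb) = (1.11)(0.08314)(422.7)/(1.51 − 1.11×0.0405) = 39.009/1.4650 = 26.627 bar
a n²/V² = (3.72)(1.11)²/(1.51)² = 2.0102 bar
P = 26.627 − 2.0102 = 24.62 bar

P ≈ 24.62 bar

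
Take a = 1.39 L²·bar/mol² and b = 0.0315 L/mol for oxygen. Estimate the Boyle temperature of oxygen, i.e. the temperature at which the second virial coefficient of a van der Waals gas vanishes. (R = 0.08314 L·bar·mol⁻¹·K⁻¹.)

For a van der Waals gas the second virial coefficient B₂ = b − a/(RT) vanishes at T_B = a/(Rb).
T_B = 1.39/(0.08314×0.0315) = 1.39/0.0026189 = 530.8 K

T_B ≈ 530.8 K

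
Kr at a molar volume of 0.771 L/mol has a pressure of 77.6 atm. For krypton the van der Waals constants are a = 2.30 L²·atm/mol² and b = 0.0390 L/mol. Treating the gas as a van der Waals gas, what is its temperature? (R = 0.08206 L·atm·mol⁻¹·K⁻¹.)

T = (P + a/V_m²)(V_m − b)/R
P + a/V_m² = 77.6 + 2.30/(0.771)² = 81.469 atm
V_m − b = 0.771 − 0.0390 = 0.73200 L/mol
T = (81.469)(0.73200)/0.08206 = 726.7 K

T ≈ 726.7 K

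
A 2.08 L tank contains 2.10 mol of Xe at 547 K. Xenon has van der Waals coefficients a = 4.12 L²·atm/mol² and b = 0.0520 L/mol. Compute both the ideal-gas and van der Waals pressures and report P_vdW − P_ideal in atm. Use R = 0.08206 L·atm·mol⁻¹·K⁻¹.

Ideal: P_ideal = nRT/V = (2.10)(0.08206)(547)/2.08 = 45.3184 atm
vdW: P = nRT/(V − nb) − a n²/V² = 94.2623/1.97080 − 18.1692/4.32640 = 47.8295 − 4.19961 = 43.6299 atm
ΔP = 43.6299 − 45.3184 = -1.689 atm

ΔP ≈ -1.689 atm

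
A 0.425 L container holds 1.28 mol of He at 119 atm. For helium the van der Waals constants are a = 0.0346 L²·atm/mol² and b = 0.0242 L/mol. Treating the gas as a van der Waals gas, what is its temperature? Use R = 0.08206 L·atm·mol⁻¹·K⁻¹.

T ≈ 447.6 K

T = (P + a n²/V²)(V − nb)/(nR)
P + a n²/V² = 119 + (0.0346)(1.28)²/(0.425)² = 119.31 atm
V − nb = 0.425 − (1.28)(0.0242) = 0.39402 L
T = (119.31)(0.39402)/((1.28)(0.08206)) = 447.6 K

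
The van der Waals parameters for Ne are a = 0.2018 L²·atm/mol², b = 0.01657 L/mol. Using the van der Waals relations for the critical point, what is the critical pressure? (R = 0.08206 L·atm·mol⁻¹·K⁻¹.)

P_c ≈ 27.22 atm

For a van der Waals gas, P_c = a/(27b²).
P_c = 0.2018/(27×(0.01657)²) = 0.2018/0.0074133 = 27.22 atm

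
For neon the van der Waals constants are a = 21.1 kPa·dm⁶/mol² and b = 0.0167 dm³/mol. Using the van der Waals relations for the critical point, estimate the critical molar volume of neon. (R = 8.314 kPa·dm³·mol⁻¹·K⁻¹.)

V_m,c ≈ 0.05010 dm³/mol

For a van der Waals gas, V_m,c = 3b.
V_m,c = 3×0.0167 = 0.05010 dm³/mol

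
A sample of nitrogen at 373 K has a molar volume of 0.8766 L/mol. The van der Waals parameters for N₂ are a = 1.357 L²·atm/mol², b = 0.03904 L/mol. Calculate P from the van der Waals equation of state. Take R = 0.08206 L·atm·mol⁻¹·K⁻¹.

P ≈ 34.78 atm

P = RT/(V_m − b) − a/V_m²
RT/(V_m − b) = (0.08206)(373)/(0.8766 − 0.03904) = 30.608/0.83756 = 36.544 atm
a/V_m² = 1.357/(0.8766)² = 1.7659 atm
P = 36.544 − 1.7659 = 34.78 atm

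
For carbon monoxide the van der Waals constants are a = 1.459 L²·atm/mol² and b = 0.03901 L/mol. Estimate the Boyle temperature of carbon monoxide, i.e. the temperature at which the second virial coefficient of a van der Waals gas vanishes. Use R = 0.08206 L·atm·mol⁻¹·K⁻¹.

For a van der Waals gas the second virial coefficient B₂ = b − a/(RT) vanishes at T_B = a/(Rb).
T_B = 1.459/(0.08206×0.03901) = 1.459/0.0032012 = 455.8 K

T_B ≈ 455.8 K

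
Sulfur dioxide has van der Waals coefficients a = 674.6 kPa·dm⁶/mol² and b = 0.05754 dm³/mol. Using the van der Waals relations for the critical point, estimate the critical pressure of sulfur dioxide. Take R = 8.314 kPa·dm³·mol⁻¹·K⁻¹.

P_c ≈ 7546 kPa

For a van der Waals gas, P_c = a/(27b²).
P_c = 674.6/(27×(0.05754)²) = 674.6/0.089393 = 7546 kPa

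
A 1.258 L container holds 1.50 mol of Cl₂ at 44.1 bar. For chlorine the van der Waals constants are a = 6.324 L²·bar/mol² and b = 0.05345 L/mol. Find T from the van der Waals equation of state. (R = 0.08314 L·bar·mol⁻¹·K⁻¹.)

T ≈ 501.4 K

T = (P + a n²/V²)(V − nb)/(nR)
P + a n²/V² = 44.1 + (6.324)(1.50)²/(1.258)² = 53.091 bar
V − nb = 1.258 − (1.50)(0.05345) = 1.1778 L
T = (53.091)(1.1778)/((1.50)(0.08314)) = 501.4 K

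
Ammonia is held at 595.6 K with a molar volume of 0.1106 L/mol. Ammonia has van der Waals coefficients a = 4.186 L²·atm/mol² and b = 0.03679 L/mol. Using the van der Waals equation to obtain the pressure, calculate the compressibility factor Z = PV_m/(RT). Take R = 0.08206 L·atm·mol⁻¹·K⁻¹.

Z ≈ 0.7241

P = RT/(V_m − b) − a/V_m² = (0.08206)(595.6)/(0.1106 − 0.03679) − 4.186/(0.1106)²
  = 48.875/0.073810 − 342.21 = 662.17 − 342.21 = 319.96 atm
Z = PV_m/(RT) = (319.96)(0.1106)/((0.08206)(595.6)) = 35.388/48.875 = 0.7241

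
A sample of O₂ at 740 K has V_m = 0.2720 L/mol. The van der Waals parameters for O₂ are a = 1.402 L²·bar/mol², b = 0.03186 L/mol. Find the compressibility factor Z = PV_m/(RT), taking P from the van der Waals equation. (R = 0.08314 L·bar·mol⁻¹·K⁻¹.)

Z ≈ 1.049

P = RT/(V_m − b) − a/V_m² = (0.08314)(740)/(0.2720 − 0.03186) − 1.402/(0.2720)²
  = 61.524/0.24014 − 18.950 = 256.20 − 18.950 = 237.25 bar
Z = PV_m/(RT) = (237.25)(0.2720)/((0.08314)(740)) = 64.532/61.524 = 1.049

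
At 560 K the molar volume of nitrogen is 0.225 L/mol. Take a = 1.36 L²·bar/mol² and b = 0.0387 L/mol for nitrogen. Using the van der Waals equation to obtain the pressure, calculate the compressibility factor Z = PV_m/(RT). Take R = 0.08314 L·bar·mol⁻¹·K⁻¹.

P = RT/(V_m − b) − a/V_m² = (0.08314)(560)/(0.225 − 0.0387) − 1.36/(0.225)²
  = 46.558/0.18630 − 26.864 = 249.91 − 26.864 = 223.05 bar
Z = PV_m/(RT) = (223.05)(0.225)/((0.08314)(560)) = 50.186/46.558 = 1.078

Z ≈ 1.078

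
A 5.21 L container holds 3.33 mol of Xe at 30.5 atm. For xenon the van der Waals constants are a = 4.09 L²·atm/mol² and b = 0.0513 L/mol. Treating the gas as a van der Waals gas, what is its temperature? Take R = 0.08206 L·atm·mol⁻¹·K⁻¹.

T ≈ 593.3 K

T = (P + a n²/V²)(V − nb)/(nR)
P + a n²/V² = 30.5 + (4.09)(3.33)²/(5.21)² = 32.171 atm
V − nb = 5.21 − (3.33)(0.0513) = 5.0392 L
T = (32.171)(5.0392)/((3.33)(0.08206)) = 593.3 K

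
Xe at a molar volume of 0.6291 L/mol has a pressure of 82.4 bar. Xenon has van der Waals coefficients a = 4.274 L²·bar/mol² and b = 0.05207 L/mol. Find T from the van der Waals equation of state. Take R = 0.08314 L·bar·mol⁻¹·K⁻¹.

T = (P + a/V_m²)(V_m − b)/R
P + a/V_m² = 82.4 + 4.274/(0.6291)² = 93.199 bar
V_m − b = 0.6291 − 0.05207 = 0.57703 L/mol
T = (93.199)(0.57703)/0.08314 = 646.8 K

T ≈ 646.8 K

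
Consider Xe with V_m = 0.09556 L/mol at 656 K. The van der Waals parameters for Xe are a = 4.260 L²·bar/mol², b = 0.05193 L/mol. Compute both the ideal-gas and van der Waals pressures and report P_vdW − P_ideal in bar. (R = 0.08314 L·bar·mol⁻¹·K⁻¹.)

ΔP ≈ 212.8 bar

Ideal: P_ideal = RT/V_m = (0.08314)(656)/0.09556 = 570.739 bar
vdW: P = RT/(V_m − b) − a/V_m² = 54.5398/0.0436300 − 4.260/0.00913171 = 1250.05 − 466.506 = 783.54 bar
ΔP = 783.54 − 570.739 = 212.8 bar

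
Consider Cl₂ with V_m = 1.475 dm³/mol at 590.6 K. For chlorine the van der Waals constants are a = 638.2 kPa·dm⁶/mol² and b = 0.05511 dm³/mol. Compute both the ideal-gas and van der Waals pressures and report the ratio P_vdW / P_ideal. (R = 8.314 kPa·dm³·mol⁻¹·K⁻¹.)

Ideal: P_ideal = RT/V_m = (8.314)(590.6)/1.475 = 3328.98 kPa
vdW: P = RT/(V_m − b) − a/V_m² = 4910.25/1.41989 − 638.2/2.17563 = 3458.19 − 293.340 = 3164.85 kPa
Ratio = 3164.85/3328.98 = 0.9507

P_vdW / P_ideal ≈ 0.9507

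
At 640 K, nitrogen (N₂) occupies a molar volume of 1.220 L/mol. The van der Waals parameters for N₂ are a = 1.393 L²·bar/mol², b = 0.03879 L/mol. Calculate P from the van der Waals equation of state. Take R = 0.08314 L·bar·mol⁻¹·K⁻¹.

P ≈ 44.11 bar

P = RT/(V_m − b) − a/V_m²
RT/(V_m − b) = (0.08314)(640)/(1.220 − 0.03879) = 53.210/1.1812 = 45.047 bar
a/V_m² = 1.393/(1.220)² = 0.93590 bar
P = 45.047 − 0.93590 = 44.11 bar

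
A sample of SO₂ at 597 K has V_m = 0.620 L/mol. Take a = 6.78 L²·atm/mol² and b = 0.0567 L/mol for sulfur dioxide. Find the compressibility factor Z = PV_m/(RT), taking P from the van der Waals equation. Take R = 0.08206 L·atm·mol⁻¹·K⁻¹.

P = RT/(V_m − b) − a/V_m² = (0.08206)(597)/(0.620 − 0.0567) − 6.78/(0.620)²
  = 48.990/0.56330 − 17.638 = 86.970 − 17.638 = 69.332 atm
Z = PV_m/(RT) = (69.332)(0.620)/((0.08206)(597)) = 42.986/48.990 = 0.8774

Z ≈ 0.8774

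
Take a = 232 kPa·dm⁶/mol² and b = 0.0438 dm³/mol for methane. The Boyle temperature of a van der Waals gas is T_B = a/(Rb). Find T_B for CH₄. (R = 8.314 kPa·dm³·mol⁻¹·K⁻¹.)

T_B ≈ 637.1 K

For a van der Waals gas the second virial coefficient B₂ = b − a/(RT) vanishes at T_B = a/(Rb).
T_B = 232/(8.314×0.0438) = 232/0.36415 = 637.1 K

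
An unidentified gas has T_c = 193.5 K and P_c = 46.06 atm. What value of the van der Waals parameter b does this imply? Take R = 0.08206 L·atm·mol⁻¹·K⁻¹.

b ≈ 0.04309 L/mol

From T_c = 8a/(27Rb) and P_c = a/(27b²): b = R T_c/(8 P_c).
b = (0.08206)(193.5)/(8×46.06) = 15.879/368.48 = 0.04309 L/mol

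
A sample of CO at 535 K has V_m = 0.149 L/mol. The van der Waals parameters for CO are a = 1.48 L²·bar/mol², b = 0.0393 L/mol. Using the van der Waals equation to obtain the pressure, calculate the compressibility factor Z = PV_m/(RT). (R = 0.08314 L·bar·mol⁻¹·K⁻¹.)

P = RT/(V_m − b) − a/V_m² = (0.08314)(535)/(0.149 − 0.0393) − 1.48/(0.149)²
  = 44.480/0.10970 − 66.664 = 405.47 − 66.664 = 338.81 bar
Z = PV_m/(RT) = (338.81)(0.149)/((0.08314)(535)) = 50.483/44.480 = 1.135

Z ≈ 1.135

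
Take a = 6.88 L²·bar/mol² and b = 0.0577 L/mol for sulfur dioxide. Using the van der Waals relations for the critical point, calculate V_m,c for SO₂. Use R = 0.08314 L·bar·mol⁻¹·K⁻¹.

For a van der Waals gas, V_m,c = 3b.
V_m,c = 3×0.0577 = 0.1731 L/mol

V_m,c ≈ 0.1731 L/mol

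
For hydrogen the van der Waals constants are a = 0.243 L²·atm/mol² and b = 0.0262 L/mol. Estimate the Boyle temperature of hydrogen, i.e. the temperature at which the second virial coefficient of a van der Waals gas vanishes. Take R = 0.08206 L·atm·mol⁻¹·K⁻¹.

T_B ≈ 113.0 K

For a van der Waals gas the second virial coefficient B₂ = b − a/(RT) vanishes at T_B = a/(Rb).
T_B = 0.243/(0.08206×0.0262) = 0.243/0.0021500 = 113.0 K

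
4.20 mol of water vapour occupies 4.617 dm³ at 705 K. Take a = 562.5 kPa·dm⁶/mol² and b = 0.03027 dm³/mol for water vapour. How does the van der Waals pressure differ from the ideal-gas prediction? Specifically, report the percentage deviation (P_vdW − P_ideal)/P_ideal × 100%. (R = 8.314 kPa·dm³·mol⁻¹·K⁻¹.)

Ideal: P_ideal = nRT/V = (4.20)(8.314)(705)/4.617 = 5331.98 kPa
vdW: P = nRT/(V − nb) − a n²/V² = 24617.8/4.48987 − 9922.50/21.3167 = 5482.96 − 465.480 = 5017.48 kPa
% deviation = (5017.48 − 5331.98)/5331.98 × 100% = -5.90%

-5.90 %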